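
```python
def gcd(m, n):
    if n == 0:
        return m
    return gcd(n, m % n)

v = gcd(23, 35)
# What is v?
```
Call trace:
gcd(m=23, n=35)
  gcd(m=35, n=23)
    gcd(m=23, n=12)
      gcd(m=12, n=11)
        gcd(m=11, n=1)
          gcd(m=1, n=0)
          -> return 1
        -> return 1
      -> return 1
    -> return 1
  -> return 1
-> return 1

Final answer: 1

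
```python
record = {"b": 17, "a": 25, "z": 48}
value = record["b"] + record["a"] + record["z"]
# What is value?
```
Trace:
  record={'b': 17, 'a': 25, 'z': 48}
  record={'b': 17, 'a': 25, 'z': 48}, value=90

Final answer: 90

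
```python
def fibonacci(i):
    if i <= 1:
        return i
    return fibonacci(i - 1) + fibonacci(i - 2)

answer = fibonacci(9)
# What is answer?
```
Call trace (a repeated sub-call is expanded the first time; later identical calls just restate its return value):
fibonacci(i=9)
  fibonacci(i=8)
    fibonacci(i=7)
      fibonacci(i=6)
        fibonacci(i=5)
          fibonacci(i=4)
            fibonacci(i=3)
              fibonacci(i=2)
                fibonacci(i=1)
                -> return 1
                fibonacci(i=0)
                -> return 0
              -> return 1
              fibonacci(i=1)
              -> return 1
            -> return 2
            fibonacci(i=2) -> return 1  (same call as traced above)
          -> return 3
          fibonacci(i=3) -> return 2  (same call as traced above)
        -> return 5
        fibonacci(i=4) -> return 3  (same call as traced above)
      -> return 8
      fibonacci(i=5) -> return 5  (same call as traced above)
    -> return 13
    fibonacci(i=6) -> return 8  (same call as traced above)
  -> return 21
  fibonacci(i=7) -> return 13  (same call as traced above)
-> return 34

Final answer: 34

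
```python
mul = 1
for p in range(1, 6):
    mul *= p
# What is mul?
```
Trace:
  mul=1
  mul=1, p=1
  mul=2, p=2
  mul=6, p=3
  mul=24, p=4
  mul=120, p=5

Final answer: 120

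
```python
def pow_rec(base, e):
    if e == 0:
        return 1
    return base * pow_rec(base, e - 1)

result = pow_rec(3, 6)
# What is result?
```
Call trace:
pow_rec(base=3, e=6)
  pow_rec(base=3, e=5)
    pow_rec(base=3, e=4)
      pow_rec(base=3, e=3)
        pow_rec(base=3, e=2)
          pow_rec(base=3, e=1)
            pow_rec(base=3, e=0)
            -> return 1
          -> return 3
        -> return 9
      -> return 27
    -> return 81
  -> return 243
-> return 729

Final answer: 729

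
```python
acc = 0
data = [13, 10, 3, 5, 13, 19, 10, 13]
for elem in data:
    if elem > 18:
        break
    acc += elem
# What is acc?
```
Trace:
  acc=0
  acc=13, elem=13
  acc=23, elem=10
  acc=26, elem=3
  acc=31, elem=5
  acc=44, elem=13
  acc=44, elem=19

Final answer: 44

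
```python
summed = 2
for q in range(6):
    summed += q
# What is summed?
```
Trace:
  summed=2
  summed=2, q=0
  summed=3, q=1
  summed=5, q=2
  summed=8, q=3
  summed=12, q=4
  summed=17, q=5

Final answer: 17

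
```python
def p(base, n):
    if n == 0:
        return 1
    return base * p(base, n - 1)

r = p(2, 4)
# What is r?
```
Call trace:
p(base=2, n=4)
  p(base=2, n=3)
    p(base=2, n=2)
      p(base=2, n=1)
        p(base=2, n=0)
        -> return 1
      -> return 2
    -> return 4
  -> return 8
-> return 16

Final answer: 16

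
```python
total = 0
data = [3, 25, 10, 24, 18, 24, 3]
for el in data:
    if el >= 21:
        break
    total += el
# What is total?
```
Trace:
  total=0
  total=3, el=3
  total=3, el=25

Final answer: 3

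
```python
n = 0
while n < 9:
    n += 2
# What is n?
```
Trace:
  n=0
  n=2
  n=4
  n=6
  n=8
  n=10

Final answer: 10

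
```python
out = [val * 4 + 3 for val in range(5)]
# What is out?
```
Trace:
  val=0
  val=1
  val=2
  val=3
  val=4
  out=[3, 7, 11, 15, 19]

Final answer: [3, 7, 11, 15, 19]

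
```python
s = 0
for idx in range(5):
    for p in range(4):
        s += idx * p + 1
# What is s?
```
Trace:
  s=0
  s=1, idx=0, p=0
  s=2, idx=0, p=1
  s=3, idx=0, p=2
  s=4, idx=0, p=3
  s=5, idx=1, p=0
  s=7, idx=1, p=1
  s=10, idx=1, p=2
  s=14, idx=1, p=3
  s=15, idx=2, p=0
  s=18, idx=2, p=1
  s=23, idx=2, p=2
  s=30, idx=2, p=3
  s=31, idx=3, p=0
  s=35, idx=3, p=1
  s=42, idx=3, p=2
  s=52, idx=3, p=3
  s=53, idx=4, p=0
  s=58, idx=4, p=1
  s=67, idx=4, p=2
  s=80, idx=4, p=3

Final answer: 80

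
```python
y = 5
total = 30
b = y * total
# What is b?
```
Trace:
  y=5
  y=5, total=30
  y=5, total=30, b=150

Final answer: 150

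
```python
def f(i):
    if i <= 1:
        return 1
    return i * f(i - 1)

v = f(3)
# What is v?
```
Call trace:
f(i=3)
  f(i=2)
    f(i=1)
    -> return 1
  -> return 2
-> return 6

Final answer: 6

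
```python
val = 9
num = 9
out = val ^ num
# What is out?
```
Trace:
  val=9
  val=9, num=9
  val=9, num=9, out=0

Final answer: 0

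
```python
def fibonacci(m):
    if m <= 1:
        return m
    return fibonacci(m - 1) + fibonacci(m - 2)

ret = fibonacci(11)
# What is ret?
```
Call trace (a repeated sub-call is expanded the first time; later identical calls just restate its return value):
fibonacci(m=11)
  fibonacci(m=10)
    fibonacci(m=9)
      fibonacci(m=8)
        fibonacci(m=7)
          fibonacci(m=6)
            fibonacci(m=5)
              fibonacci(m=4)
                fibonacci(m=3)
                  fibonacci(m=2)
                    fibonacci(m=1)
                    -> return 1
                    fibonacci(m=0)
                    -> return 0
                  -> return 1
                  fibonacci(m=1)
                  -> return 1
                -> return 2
                fibonacci(m=2) -> return 1  (same call as traced above)
              -> return 3
              fibonacci(m=3) -> return 2  (same call as traced above)
            -> return 5
            fibonacci(m=4) -> return 3  (same call as traced above)
          -> return 8
          fibonacci(m=5) -> return 5  (same call as traced above)
        -> return 13
        fibonacci(m=6) -> return 8  (same call as traced above)
      -> return 21
      fibonacci(m=7) -> return 13  (same call as traced above)
    -> return 34
    fibonacci(m=8) -> return 21  (same call as traced above)
  -> return 55
  fibonacci(m=9) -> return 34  (same call as traced above)
-> return 89

Final answer: 89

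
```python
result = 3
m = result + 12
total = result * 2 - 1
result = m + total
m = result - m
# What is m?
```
Trace:
  result=3
  result=3, m=15
  result=3, m=15, total=5
  result=20, m=15, total=5
  result=20, m=5, total=5

Final answer: 5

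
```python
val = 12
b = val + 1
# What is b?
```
Trace:
  val=12
  val=12, b=13

Final answer: 13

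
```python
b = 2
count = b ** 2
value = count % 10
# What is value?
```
Trace:
  b=2
  b=2, count=4
  b=2, count=4, value=4

Final answer: 4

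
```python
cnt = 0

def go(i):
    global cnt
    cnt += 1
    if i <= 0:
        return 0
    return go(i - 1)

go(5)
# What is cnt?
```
Call trace:
go(i=5)
  go(i=4)
    go(i=3)
      go(i=2)
        go(i=1)
          go(i=0)
          -> return 0
        -> return 0
      -> return 0
    -> return 0
  -> return 0
-> return 0

cnt is incremented once per call. go is entered once for each i = 5, 4, 3, 2, 1, 0 (the i <= 0 call returns without recursing), i.e. 5 + 1 calls.
cnt = 6

Final answer: 6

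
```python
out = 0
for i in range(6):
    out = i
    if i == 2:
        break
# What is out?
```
Trace:
  out=0
  out=0, i=0
  out=1, i=1
  out=2, i=2

Final answer: 2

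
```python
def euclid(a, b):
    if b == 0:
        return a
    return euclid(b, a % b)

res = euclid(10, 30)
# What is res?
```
Call trace:
euclid(a=10, b=30)
  euclid(a=30, b=10)
    euclid(a=10, b=0)
    -> return 10
  -> return 10
-> return 10

Final answer: 10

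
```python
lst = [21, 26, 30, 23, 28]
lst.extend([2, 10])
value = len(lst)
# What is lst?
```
Trace:
  lst=[21, 26, 30, 23, 28]
  lst=[21, 26, 30, 23, 28, 2, 10]
  lst=[21, 26, 30, 23, 28, 2, 10], value=7

Final answer: [21, 26, 30, 23, 28, 2, 10]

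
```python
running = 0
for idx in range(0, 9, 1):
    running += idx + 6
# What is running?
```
Trace:
  running=0
  running=6, idx=0
  running=13, idx=1
  running=21, idx=2
  running=30, idx=3
  running=40, idx=4
  running=51, idx=5
  running=63, idx=6
  running=76, idx=7
  running=90, idx=8

Final answer: 90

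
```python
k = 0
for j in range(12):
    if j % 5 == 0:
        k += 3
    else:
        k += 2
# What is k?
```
Trace:
  k=0
  k=3, j=0
  k=5, j=1
  k=7, j=2
  k=9, j=3
  k=11, j=4
  k=14, j=5
  k=16, j=6
  k=18, j=7
  k=20, j=8
  k=22, j=9
  k=25, j=10
  k=27, j=11

Final answer: 27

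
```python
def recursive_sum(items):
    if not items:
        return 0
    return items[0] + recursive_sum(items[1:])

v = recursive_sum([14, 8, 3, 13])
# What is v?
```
Call trace:
recursive_sum(items=[14, 8, 3, 13])
  recursive_sum(items=[8, 3, 13])
    recursive_sum(items=[3, 13])
      recursive_sum(items=[13])
        recursive_sum(items=[])
        -> return 0
      -> return 13
    -> return 16
  -> return 24
-> return 38

Final answer: 38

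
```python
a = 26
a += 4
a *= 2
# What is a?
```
Trace:
  a=26
  a=30
  a=60

Final answer: 60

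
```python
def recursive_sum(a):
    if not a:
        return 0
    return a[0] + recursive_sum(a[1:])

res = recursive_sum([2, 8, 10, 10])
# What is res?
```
Call trace:
recursive_sum(a=[2, 8, 10, 10])
  recursive_sum(a=[8, 10, 10])
    recursive_sum(a=[10, 10])
      recursive_sum(a=[10])
        recursive_sum(a=[])
        -> return 0
      -> return 10
    -> return 20
  -> return 28
-> return 30

Final answer: 30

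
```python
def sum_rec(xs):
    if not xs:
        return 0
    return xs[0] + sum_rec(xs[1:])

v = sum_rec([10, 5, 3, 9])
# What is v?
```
Call trace:
sum_rec(xs=[10, 5, 3, 9])
  sum_rec(xs=[5, 3, 9])
    sum_rec(xs=[3, 9])
      sum_rec(xs=[9])
        sum_rec(xs=[])
        -> return 0
      -> return 9
    -> return 12
  -> return 17
-> return 27

Final answer: 27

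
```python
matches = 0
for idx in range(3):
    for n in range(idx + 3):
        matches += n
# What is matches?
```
Trace:
  matches=0
  matches=0, idx=0, n=0
  matches=1, idx=0, n=1
  matches=3, idx=0, n=2
  matches=3, idx=1, n=0
  matches=4, idx=1, n=1
  matches=6, idx=1, n=2
  matches=9, idx=1, n=3
  matches=9, idx=2, n=0
  matches=10, idx=2, n=1
  matches=12, idx=2, n=2
  matches=15, idx=2, n=3
  matches=19, idx=2, n=4

Final answer: 19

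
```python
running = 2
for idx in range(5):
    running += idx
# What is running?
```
Trace:
  running=2
  running=2, idx=0
  running=3, idx=1
  running=5, idx=2
  running=8, idx=3
  running=12, idx=4

Final answer: 12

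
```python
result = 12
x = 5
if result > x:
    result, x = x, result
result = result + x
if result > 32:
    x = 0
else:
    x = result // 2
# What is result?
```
Trace:
  result=12
  result=12, x=5
  result=5, x=12
  result=17, x=12
  result=17, x=8

Final answer: 17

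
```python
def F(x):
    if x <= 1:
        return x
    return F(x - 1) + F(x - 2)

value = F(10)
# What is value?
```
Call trace (a repeated sub-call is expanded the first time; later identical calls just restate its return value):
F(x=10)
  F(x=9)
    F(x=8)
      F(x=7)
        F(x=6)
          F(x=5)
            F(x=4)
              F(x=3)
                F(x=2)
                  F(x=1)
                  -> return 1
                  F(x=0)
                  -> return 0
                -> return 1
                F(x=1)
                -> return 1
              -> return 2
              F(x=2) -> return 1  (same call as traced above)
            -> return 3
            F(x=3) -> return 2  (same call as traced above)
          -> return 5
          F(x=4) -> return 3  (same call as traced above)
        -> return 8
        F(x=5) -> return 5  (same call as traced above)
      -> return 13
      F(x=6) -> return 8  (same call as traced above)
    -> return 21
    F(x=7) -> return 13  (same call as traced above)
  -> return 34
  F(x=8) -> return 21  (same call as traced above)
-> return 55

Final answer: 55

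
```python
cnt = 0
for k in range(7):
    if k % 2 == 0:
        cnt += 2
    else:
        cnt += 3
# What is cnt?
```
Trace:
  cnt=0
  cnt=2, k=0
  cnt=5, k=1
  cnt=7, k=2
  cnt=10, k=3
  cnt=12, k=4
  cnt=15, k=5
  cnt=17, k=6

Final answer: 17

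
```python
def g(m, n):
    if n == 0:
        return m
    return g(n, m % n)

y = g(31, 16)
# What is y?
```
Call trace:
g(m=31, n=16)
  g(m=16, n=15)
    g(m=15, n=1)
      g(m=1, n=0)
      -> return 1
    -> return 1
  -> return 1
-> return 1

Final answer: 1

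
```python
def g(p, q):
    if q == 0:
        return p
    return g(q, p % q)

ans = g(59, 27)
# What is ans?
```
Call trace:
g(p=59, q=27)
  g(p=27, q=5)
    g(p=5, q=2)
      g(p=2, q=1)
        g(p=1, q=0)
        -> return 1
      -> return 1
    -> return 1
  -> return 1
-> return 1

Final answer: 1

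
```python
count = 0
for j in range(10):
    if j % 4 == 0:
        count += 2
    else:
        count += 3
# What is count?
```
Trace:
  count=0
  count=2, j=0
  count=5, j=1
  count=8, j=2
  count=11, j=3
  count=13, j=4
  count=16, j=5
  count=19, j=6
  count=22, j=7
  count=24, j=8
  count=27, j=9

Final answer: 27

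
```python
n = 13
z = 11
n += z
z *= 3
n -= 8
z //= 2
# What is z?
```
Trace:
  n=13
  n=13, z=11
  n=24, z=11
  n=24, z=33
  n=16, z=33
  n=16, z=16

Final answer: 16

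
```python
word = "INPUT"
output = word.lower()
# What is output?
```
Trace:
  word='INPUT'
  word='INPUT', output='input'

Final answer: 'input'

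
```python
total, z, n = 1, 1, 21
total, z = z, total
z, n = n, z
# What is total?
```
Trace:
  total=1, z=1, n=21
  total=1, z=1, n=21
  total=1, z=21, n=1

Final answer: 1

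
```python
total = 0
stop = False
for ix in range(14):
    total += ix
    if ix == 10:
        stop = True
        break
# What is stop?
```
Trace:
  total=0
  total=0, stop=False
  total=0, stop=False, ix=0
  total=1, stop=False, ix=1
  total=3, stop=False, ix=2
  total=6, stop=False, ix=3
  total=10, stop=False, ix=4
  total=15, stop=False, ix=5
  total=21, stop=False, ix=6
  total=28, stop=False, ix=7
  total=36, stop=False, ix=8
  total=45, stop=False, ix=9
  total=55, stop=True, ix=10

Final answer: True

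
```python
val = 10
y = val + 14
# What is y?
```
Trace:
  val=10
  val=10, y=24

Final answer: 24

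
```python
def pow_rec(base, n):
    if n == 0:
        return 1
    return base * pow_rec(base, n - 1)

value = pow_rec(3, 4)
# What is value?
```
Call trace:
pow_rec(base=3, n=4)
  pow_rec(base=3, n=3)
    pow_rec(base=3, n=2)
      pow_rec(base=3, n=1)
        pow_rec(base=3, n=0)
        -> return 1
      -> return 3
    -> return 9
  -> return 27
-> return 81

Final answer: 81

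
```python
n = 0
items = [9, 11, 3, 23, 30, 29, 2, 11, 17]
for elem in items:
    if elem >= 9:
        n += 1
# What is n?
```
Trace:
  n=0
  n=1, elem=9
  n=2, elem=11
  n=2, elem=3
  n=3, elem=23
  n=4, elem=30
  n=5, elem=29
  n=5, elem=2
  n=6, elem=11
  n=7, elem=17

Final answer: 7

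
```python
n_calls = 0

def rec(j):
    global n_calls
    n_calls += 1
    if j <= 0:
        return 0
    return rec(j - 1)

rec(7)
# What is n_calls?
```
Call trace:
rec(j=7)
  rec(j=6)
    rec(j=5)
      rec(j=4)
        rec(j=3)
          rec(j=2)
            rec(j=1)
              rec(j=0)
              -> return 0
            -> return 0
          -> return 0
        -> return 0
      -> return 0
    -> return 0
  -> return 0
-> return 0

n_calls is incremented once per call. rec is entered once for each j = 7, 6, 5, 4, 3, 2, 1, 0 (the j <= 0 call returns without recursing), i.e. 7 + 1 calls.
n_calls = 8

Final answer: 8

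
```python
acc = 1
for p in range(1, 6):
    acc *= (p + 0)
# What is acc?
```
Trace:
  acc=1
  acc=1, p=1
  acc=2, p=2
  acc=6, p=3
  acc=24, p=4
  acc=120, p=5

Final answer: 120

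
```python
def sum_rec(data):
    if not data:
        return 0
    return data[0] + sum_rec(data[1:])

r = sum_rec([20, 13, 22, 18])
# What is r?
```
Call trace:
sum_rec(data=[20, 13, 22, 18])
  sum_rec(data=[13, 22, 18])
    sum_rec(data=[22, 18])
      sum_rec(data=[18])
        sum_rec(data=[])
        -> return 0
      -> return 18
    -> return 40
  -> return 53
-> return 73

Final answer: 73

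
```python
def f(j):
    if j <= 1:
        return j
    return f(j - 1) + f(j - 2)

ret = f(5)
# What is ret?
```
Call trace (a repeated sub-call is expanded the first time; later identical calls just restate its return value):
f(j=5)
  f(j=4)
    f(j=3)
      f(j=2)
        f(j=1)
        -> return 1
        f(j=0)
        -> return 0
      -> return 1
      f(j=1)
      -> return 1
    -> return 2
    f(j=2) -> return 1  (same call as traced above)
  -> return 3
  f(j=3) -> return 2  (same call as traced above)
-> return 5

Final answer: 5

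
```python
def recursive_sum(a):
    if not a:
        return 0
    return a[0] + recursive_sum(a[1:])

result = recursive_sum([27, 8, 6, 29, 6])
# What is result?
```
Call trace:
recursive_sum(a=[27, 8, 6, 29, 6])
  recursive_sum(a=[8, 6, 29, 6])
    recursive_sum(a=[6, 29, 6])
      recursive_sum(a=[29, 6])
        recursive_sum(a=[6])
          recursive_sum(a=[])
          -> return 0
        -> return 6
      -> return 35
    -> return 41
  -> return 49
-> return 76

Final answer: 76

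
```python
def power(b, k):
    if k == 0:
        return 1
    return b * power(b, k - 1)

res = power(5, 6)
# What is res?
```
Call trace:
power(b=5, k=6)
  power(b=5, k=5)
    power(b=5, k=4)
      power(b=5, k=3)
        power(b=5, k=2)
          power(b=5, k=1)
            power(b=5, k=0)
            -> return 1
          -> return 5
        -> return 25
      -> return 125
    -> return 625
  -> return 3125
-> return 15625

Final answer: 15625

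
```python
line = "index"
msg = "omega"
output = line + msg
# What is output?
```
Trace:
  line='index'
  line='index', msg='omega'
  line='index', msg='omega', output='indexomega'

Final answer: 'indexomega'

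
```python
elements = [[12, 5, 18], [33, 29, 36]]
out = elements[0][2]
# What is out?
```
Trace:
  elements=[[12, 5, 18], [33, 29, 36]]
  elements=[[12, 5, 18], [33, 29, 36]], out=18

Final answer: 18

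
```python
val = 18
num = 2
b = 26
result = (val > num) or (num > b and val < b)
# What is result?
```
Trace:
  val=18
  val=18, num=2
  val=18, num=2, b=26
  val=18, num=2, b=26, result=True

Final answer: True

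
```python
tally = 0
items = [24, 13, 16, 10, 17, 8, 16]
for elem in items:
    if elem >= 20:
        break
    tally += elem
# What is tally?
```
Trace:
  tally=0
  tally=0, elem=24

Final answer: 0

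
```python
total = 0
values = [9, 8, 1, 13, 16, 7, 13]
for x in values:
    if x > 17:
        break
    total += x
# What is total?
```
Trace:
  total=0
  total=9, x=9
  total=17, x=8
  total=18, x=1
  total=31, x=13
  total=47, x=16
  total=54, x=7
  total=67, x=13

Final answer: 67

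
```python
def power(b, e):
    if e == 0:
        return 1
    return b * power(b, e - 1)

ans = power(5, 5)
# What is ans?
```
Call trace:
power(b=5, e=5)
  power(b=5, e=4)
    power(b=5, e=3)
      power(b=5, e=2)
        power(b=5, e=1)
          power(b=5, e=0)
          -> return 1
        -> return 5
      -> return 25
    -> return 125
  -> return 625
-> return 3125

Final answer: 3125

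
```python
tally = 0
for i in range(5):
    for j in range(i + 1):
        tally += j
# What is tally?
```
Trace:
  tally=0
  tally=0, i=0, j=0
  tally=0, i=1, j=0
  tally=1, i=1, j=1
  tally=1, i=2, j=0
  tally=2, i=2, j=1
  tally=4, i=2, j=2
  tally=4, i=3, j=0
  tally=5, i=3, j=1
  tally=7, i=3, j=2
  tally=10, i=3, j=3
  tally=10, i=4, j=0
  tally=11, i=4, j=1
  tally=13, i=4, j=2
  tally=16, i=4, j=3
  tally=20, i=4, j=4

Final answer: 20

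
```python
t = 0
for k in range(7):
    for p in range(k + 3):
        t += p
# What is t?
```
Trace:
  t=0
  t=0, k=0, p=0
  t=1, k=0, p=1
  t=3, k=0, p=2
  t=3, k=1, p=0
  t=4, k=1, p=1
  t=6, k=1, p=2
  t=9, k=1, p=3
  t=9, k=2, p=0
  t=10, k=2, p=1
  t=12, k=2, p=2
  t=15, k=2, p=3
  t=19, k=2, p=4
  t=19, k=3, p=0
  t=20, k=3, p=1
  t=22, k=3, p=2
  t=25, k=3, p=3
  t=29, k=3, p=4
  t=34, k=3, p=5
  t=34, k=4, p=0
  t=35, k=4, p=1
  t=37, k=4, p=2
  t=40, k=4, p=3
  t=44, k=4, p=4
  t=49, k=4, p=5
  t=55, k=4, p=6
  t=55, k=5, p=0
  t=56, k=5, p=1
  t=58, k=5, p=2
  t=61, k=5, p=3
  t=65, k=5, p=4
  t=70, k=5, p=5
  t=76, k=5, p=6
  t=83, k=5, p=7
  t=83, k=6, p=0
  t=84, k=6, p=1
  t=86, k=6, p=2
  t=89, k=6, p=3
  t=93, k=6, p=4
  t=98, k=6, p=5
  t=104, k=6, p=6
  t=111, k=6, p=7
  t=119, k=6, p=8

Final answer: 119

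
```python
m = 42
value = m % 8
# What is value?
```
Trace:
  m=42
  m=42, value=2

Final answer: 2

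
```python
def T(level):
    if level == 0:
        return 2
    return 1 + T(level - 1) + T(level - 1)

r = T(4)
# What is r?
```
Call trace (a repeated sub-call is expanded the first time; later identical calls just restate its return value):
T(level=4)
  T(level=3)
    T(level=2)
      T(level=1)
        T(level=0)
        -> return 2
        T(level=0)
        -> return 2
      -> return 5
      T(level=1) -> return 5  (same call as traced above)
    -> return 11
    T(level=2) -> return 11  (same call as traced above)
  -> return 23
  T(level=3) -> return 23  (same call as traced above)
-> return 47

Final answer: 47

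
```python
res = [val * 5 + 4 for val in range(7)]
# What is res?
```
Trace:
  val=0
  val=1
  val=2
  val=3
  val=4
  val=5
  val=6
  res=[4, 9, 14, 19, 24, 29, 34]

Final answer: [4, 9, 14, 19, 24, 29, 34]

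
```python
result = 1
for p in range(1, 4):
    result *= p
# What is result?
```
Trace:
  result=1
  result=1, p=1
  result=2, p=2
  result=6, p=3

Final answer: 6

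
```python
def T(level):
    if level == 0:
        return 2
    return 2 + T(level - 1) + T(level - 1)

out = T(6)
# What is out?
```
Call trace (a repeated sub-call is expanded the first time; later identical calls just restate its return value):
T(level=6)
  T(level=5)
    T(level=4)
      T(level=3)
        T(level=2)
          T(level=1)
            T(level=0)
            -> return 2
            T(level=0)
            -> return 2
          -> return 6
          T(level=1) -> return 6  (same call as traced above)
        -> return 14
        T(level=2) -> return 14  (same call as traced above)
      -> return 30
      T(level=3) -> return 30  (same call as traced above)
    -> return 62
    T(level=4) -> return 62  (same call as traced above)
  -> return 126
  T(level=5) -> return 126  (same call as traced above)
-> return 254

Final answer: 254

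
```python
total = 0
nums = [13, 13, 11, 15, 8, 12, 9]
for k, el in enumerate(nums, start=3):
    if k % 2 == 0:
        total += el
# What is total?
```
Trace:
  total=0
  total=0, k=3, el=13
  total=13, k=4, el=13
  total=13, k=5, el=11
  total=28, k=6, el=15
  total=28, k=7, el=8
  total=40, k=8, el=12
  total=40, k=9, el=9

Final answer: 40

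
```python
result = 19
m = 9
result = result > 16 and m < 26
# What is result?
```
Trace:
  result=19
  result=19, m=9
  result=True, m=9

Final answer: True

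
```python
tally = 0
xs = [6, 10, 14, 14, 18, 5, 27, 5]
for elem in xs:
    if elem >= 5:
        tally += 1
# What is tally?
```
Trace:
  tally=0
  tally=1, elem=6
  tally=2, elem=10
  tally=3, elem=14
  tally=4, elem=14
  tally=5, elem=18
  tally=6, elem=5
  tally=7, elem=27
  tally=8, elem=5

Final answer: 8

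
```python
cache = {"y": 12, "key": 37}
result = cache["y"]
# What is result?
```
Trace:
  cache={'y': 12, 'key': 37}
  cache={'y': 12, 'key': 37}, result=12

Final answer: 12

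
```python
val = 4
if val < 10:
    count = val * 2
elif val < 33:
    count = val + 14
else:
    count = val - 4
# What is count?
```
Trace:
  val=4
  val=4, count=8

Final answer: 8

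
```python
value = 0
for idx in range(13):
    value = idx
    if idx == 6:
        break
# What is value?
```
Trace:
  value=0
  value=0, idx=0
  value=1, idx=1
  value=2, idx=2
  value=3, idx=3
  value=4, idx=4
  value=5, idx=5
  value=6, idx=6

Final answer: 6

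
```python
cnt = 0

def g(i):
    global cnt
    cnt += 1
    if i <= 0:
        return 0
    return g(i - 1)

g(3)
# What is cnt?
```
Call trace:
g(i=3)
  g(i=2)
    g(i=1)
      g(i=0)
      -> return 0
    -> return 0
  -> return 0
-> return 0

cnt is incremented once per call. g is entered once for each i = 3, 2, 1, 0 (the i <= 0 call returns without recursing), i.e. 3 + 1 calls.
cnt = 4

Final answer: 4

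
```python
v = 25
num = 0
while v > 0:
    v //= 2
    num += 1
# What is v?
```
Trace:
  v=25
  v=25, num=0
  v=12, num=1
  v=6, num=2
  v=3, num=3
  v=1, num=4
  v=0, num=5

Final answer: 0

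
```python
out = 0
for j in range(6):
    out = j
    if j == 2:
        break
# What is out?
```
Trace:
  out=0
  out=0, j=0
  out=1, j=1
  out=2, j=2

Final answer: 2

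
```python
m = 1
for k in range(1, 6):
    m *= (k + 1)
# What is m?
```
Trace:
  m=1
  m=2, k=1
  m=6, k=2
  m=24, k=3
  m=120, k=4
  m=720, k=5

Final answer: 720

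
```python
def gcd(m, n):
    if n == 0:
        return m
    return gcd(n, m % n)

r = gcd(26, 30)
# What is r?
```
Call trace:
gcd(m=26, n=30)
  gcd(m=30, n=26)
    gcd(m=26, n=4)
      gcd(m=4, n=2)
        gcd(m=2, n=0)
        -> return 2
      -> return 2
    -> return 2
  -> return 2
-> return 2

Final answer: 2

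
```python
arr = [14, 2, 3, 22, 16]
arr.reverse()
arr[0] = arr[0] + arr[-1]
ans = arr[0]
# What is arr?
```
Trace:
  arr=[14, 2, 3, 22, 16]
  arr=[16, 22, 3, 2, 14]
  arr=[30, 22, 3, 2, 14]
  arr=[30, 22, 3, 2, 14], ans=30

Final answer: [30, 22, 3, 2, 14]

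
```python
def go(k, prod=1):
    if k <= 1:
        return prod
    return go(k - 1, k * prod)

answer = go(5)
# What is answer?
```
Call trace:
go(k=5, prod=1)
  go(k=4, prod=5)
    go(k=3, prod=20)
      go(k=2, prod=60)
        go(k=1, prod=120)
        -> return 120
      -> return 120
    -> return 120
  -> return 120
-> return 120

Final answer: 120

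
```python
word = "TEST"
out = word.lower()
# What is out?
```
Trace:
  word='TEST'
  word='TEST', out='test'

Final answer: 'test'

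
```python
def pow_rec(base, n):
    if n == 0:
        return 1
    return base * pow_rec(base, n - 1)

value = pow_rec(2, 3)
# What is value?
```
Call trace:
pow_rec(base=2, n=3)
  pow_rec(base=2, n=2)
    pow_rec(base=2, n=1)
      pow_rec(base=2, n=0)
      -> return 1
    -> return 2
  -> return 4
-> return 8

Final answer: 8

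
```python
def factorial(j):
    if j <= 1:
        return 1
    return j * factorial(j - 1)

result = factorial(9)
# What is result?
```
Call trace:
factorial(j=9)
  factorial(j=8)
    factorial(j=7)
      factorial(j=6)
        factorial(j=5)
          factorial(j=4)
            factorial(j=3)
              factorial(j=2)
                factorial(j=1)
                -> return 1
              -> return 2
            -> return 6
          -> return 24
        -> return 120
      -> return 720
    -> return 5040
  -> return 40320
-> return 362880

Final answer: 362880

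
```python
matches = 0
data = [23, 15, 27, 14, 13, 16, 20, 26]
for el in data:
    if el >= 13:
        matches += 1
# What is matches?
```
Trace:
  matches=0
  matches=1, el=23
  matches=2, el=15
  matches=3, el=27
  matches=4, el=14
  matches=5, el=13
  matches=6, el=16
  matches=7, el=20
  matches=8, el=26

Final answer: 8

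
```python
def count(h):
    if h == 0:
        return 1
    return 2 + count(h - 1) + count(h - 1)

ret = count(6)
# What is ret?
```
Call trace (a repeated sub-call is expanded the first time; later identical calls just restate its return value):
count(h=6)
  count(h=5)
    count(h=4)
      count(h=3)
        count(h=2)
          count(h=1)
            count(h=0)
            -> return 1
            count(h=0)
            -> return 1
          -> return 4
          count(h=1) -> return 4  (same call as traced above)
        -> return 10
        count(h=2) -> return 10  (same call as traced above)
      -> return 22
      count(h=3) -> return 22  (same call as traced above)
    -> return 46
    count(h=4) -> return 46  (same call as traced above)
  -> return 94
  count(h=5) -> return 94  (same call as traced above)
-> return 190

Final answer: 190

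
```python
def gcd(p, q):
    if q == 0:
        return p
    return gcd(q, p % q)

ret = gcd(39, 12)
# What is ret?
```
Call trace:
gcd(p=39, q=12)
  gcd(p=12, q=3)
    gcd(p=3, q=0)
    -> return 3
  -> return 3
-> return 3

Final answer: 3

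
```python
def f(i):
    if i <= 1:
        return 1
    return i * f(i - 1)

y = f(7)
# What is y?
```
Call trace:
f(i=7)
  f(i=6)
    f(i=5)
      f(i=4)
        f(i=3)
          f(i=2)
            f(i=1)
            -> return 1
          -> return 2
        -> return 6
      -> return 24
    -> return 120
  -> return 720
-> return 5040

Final answer: 5040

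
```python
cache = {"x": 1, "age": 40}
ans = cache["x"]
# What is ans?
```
Trace:
  cache={'x': 1, 'age': 40}
  cache={'x': 1, 'age': 40}, ans=1

Final answer: 1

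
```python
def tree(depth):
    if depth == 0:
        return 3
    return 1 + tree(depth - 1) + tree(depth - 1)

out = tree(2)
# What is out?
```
Call trace (a repeated sub-call is expanded the first time; later identical calls just restate its return value):
tree(depth=2)
  tree(depth=1)
    tree(depth=0)
    -> return 3
    tree(depth=0)
    -> return 3
  -> return 7
  tree(depth=1) -> return 7  (same call as traced above)
-> return 15

Final answer: 15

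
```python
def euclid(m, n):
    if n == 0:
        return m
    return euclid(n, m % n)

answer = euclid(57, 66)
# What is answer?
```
Call trace:
euclid(m=57, n=66)
  euclid(m=66, n=57)
    euclid(m=57, n=9)
      euclid(m=9, n=3)
        euclid(m=3, n=0)
        -> return 3
      -> return 3
    -> return 3
  -> return 3
-> return 3

Final answer: 3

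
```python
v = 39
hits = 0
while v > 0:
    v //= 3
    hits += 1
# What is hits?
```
Trace:
  v=39
  v=39, hits=0
  v=13, hits=1
  v=4, hits=2
  v=1, hits=3
  v=0, hits=4

Final answer: 4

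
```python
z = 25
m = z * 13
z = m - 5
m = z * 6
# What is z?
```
Trace:
  z=25
  z=25, m=325
  z=320, m=325
  z=320, m=1920

Final answer: 320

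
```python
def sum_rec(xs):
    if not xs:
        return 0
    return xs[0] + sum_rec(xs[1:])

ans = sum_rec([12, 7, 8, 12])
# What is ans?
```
Call trace:
sum_rec(xs=[12, 7, 8, 12])
  sum_rec(xs=[7, 8, 12])
    sum_rec(xs=[8, 12])
      sum_rec(xs=[12])
        sum_rec(xs=[])
        -> return 0
      -> return 12
    -> return 20
  -> return 27
-> return 39

Final answer: 39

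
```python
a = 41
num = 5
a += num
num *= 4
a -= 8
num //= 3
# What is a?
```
Trace:
  a=41
  a=41, num=5
  a=46, num=5
  a=46, num=20
  a=38, num=20
  a=38, num=6

Final answer: 38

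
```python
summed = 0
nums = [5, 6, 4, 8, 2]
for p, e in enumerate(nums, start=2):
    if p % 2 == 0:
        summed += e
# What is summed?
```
Trace:
  summed=0
  summed=5, p=2, e=5
  summed=5, p=3, e=6
  summed=9, p=4, e=4
  summed=9, p=5, e=8
  summed=11, p=6, e=2

Final answer: 11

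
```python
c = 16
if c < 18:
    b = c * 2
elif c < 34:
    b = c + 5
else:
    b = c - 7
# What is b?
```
Trace:
  c=16
  c=16, b=32

Final answer: 32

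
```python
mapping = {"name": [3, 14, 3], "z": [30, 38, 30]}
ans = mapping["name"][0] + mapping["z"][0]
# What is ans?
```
Trace:
  mapping={'name': [3, 14, 3], 'z': [30, 38, 30]}
  mapping={'name': [3, 14, 3], 'z': [30, 38, 30]}, ans=33

Final answer: 33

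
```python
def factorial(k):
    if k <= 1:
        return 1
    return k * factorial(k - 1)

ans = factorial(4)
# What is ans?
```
Call trace:
factorial(k=4)
  factorial(k=3)
    factorial(k=2)
      factorial(k=1)
      -> return 1
    -> return 2
  -> return 6
-> return 24

Final answer: 24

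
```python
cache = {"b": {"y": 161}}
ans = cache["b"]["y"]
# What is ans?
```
Trace:
  cache={'b': {'y': 161}}
  cache={'b': {'y': 161}}, ans=161

Final answer: 161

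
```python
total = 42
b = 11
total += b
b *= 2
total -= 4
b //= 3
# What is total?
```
Trace:
  total=42
  total=42, b=11
  total=53, b=11
  total=53, b=22
  total=49, b=22
  total=49, b=7

Final answer: 49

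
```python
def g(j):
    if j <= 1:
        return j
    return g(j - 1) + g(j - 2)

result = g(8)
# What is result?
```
Call trace (a repeated sub-call is expanded the first time; later identical calls just restate its return value):
g(j=8)
  g(j=7)
    g(j=6)
      g(j=5)
        g(j=4)
          g(j=3)
            g(j=2)
              g(j=1)
              -> return 1
              g(j=0)
              -> return 0
            -> return 1
            g(j=1)
            -> return 1
          -> return 2
          g(j=2) -> return 1  (same call as traced above)
        -> return 3
        g(j=3) -> return 2  (same call as traced above)
      -> return 5
      g(j=4) -> return 3  (same call as traced above)
    -> return 8
    g(j=5) -> return 5  (same call as traced above)
  -> return 13
  g(j=6) -> return 8  (same call as traced above)
-> return 21

Final answer: 21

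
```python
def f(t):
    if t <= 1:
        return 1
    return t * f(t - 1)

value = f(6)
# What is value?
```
Call trace:
f(t=6)
  f(t=5)
    f(t=4)
      f(t=3)
        f(t=2)
          f(t=1)
          -> return 1
        -> return 2
      -> return 6
    -> return 24
  -> return 120
-> return 720

Final answer: 720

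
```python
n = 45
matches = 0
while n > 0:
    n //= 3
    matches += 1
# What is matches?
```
Trace:
  n=45
  n=45, matches=0
  n=15, matches=1
  n=5, matches=2
  n=1, matches=3
  n=0, matches=4

Final answer: 4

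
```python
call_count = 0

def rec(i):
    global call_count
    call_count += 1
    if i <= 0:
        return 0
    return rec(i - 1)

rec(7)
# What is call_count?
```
Call trace:
rec(i=7)
  rec(i=6)
    rec(i=5)
      rec(i=4)
        rec(i=3)
          rec(i=2)
            rec(i=1)
              rec(i=0)
              -> return 0
            -> return 0
          -> return 0
        -> return 0
      -> return 0
    -> return 0
  -> return 0
-> return 0

call_count is incremented once per call. rec is entered once for each i = 7, 6, 5, 4, 3, 2, 1, 0 (the i <= 0 call returns without recursing), i.e. 7 + 1 calls.
call_count = 8

Final answer: 8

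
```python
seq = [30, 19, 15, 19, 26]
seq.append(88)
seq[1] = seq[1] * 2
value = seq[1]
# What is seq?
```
Trace:
  seq=[30, 19, 15, 19, 26]
  seq=[30, 19, 15, 19, 26, 88]
  seq=[30, 38, 15, 19, 26, 88]
  seq=[30, 38, 15, 19, 26, 88], value=38

Final answer: [30, 38, 15, 19, 26, 88]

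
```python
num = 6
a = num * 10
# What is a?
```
Trace:
  num=6
  num=6, a=60

Final answer: 60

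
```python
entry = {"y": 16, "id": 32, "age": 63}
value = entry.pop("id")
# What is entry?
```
Trace:
  entry={'y': 16, 'id': 32, 'age': 63}
  entry={'y': 16, 'age': 63}, value=32

Final answer: {'y': 16, 'age': 63}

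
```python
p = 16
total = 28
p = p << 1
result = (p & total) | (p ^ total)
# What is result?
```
Trace:
  p=16
  p=16, total=28
  p=32, total=28
  p=32, total=28, result=60

Final answer: 60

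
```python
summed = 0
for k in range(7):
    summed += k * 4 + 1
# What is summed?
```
Trace:
  summed=0
  summed=1, k=0
  summed=6, k=1
  summed=15, k=2
  summed=28, k=3
  summed=45, k=4
  summed=66, k=5
  summed=91, k=6

Final answer: 91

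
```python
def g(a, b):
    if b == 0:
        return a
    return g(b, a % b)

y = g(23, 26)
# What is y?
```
Call trace:
g(a=23, b=26)
  g(a=26, b=23)
    g(a=23, b=3)
      g(a=3, b=2)
        g(a=2, b=1)
          g(a=1, b=0)
          -> return 1
        -> return 1
      -> return 1
    -> return 1
  -> return 1
-> return 1

Final answer: 1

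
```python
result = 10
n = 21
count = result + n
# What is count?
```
Trace:
  result=10
  result=10, n=21
  result=10, n=21, count=31

Final answer: 31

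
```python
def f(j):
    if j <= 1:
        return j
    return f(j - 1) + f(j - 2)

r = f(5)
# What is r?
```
Call trace (a repeated sub-call is expanded the first time; later identical calls just restate its return value):
f(j=5)
  f(j=4)
    f(j=3)
      f(j=2)
        f(j=1)
        -> return 1
        f(j=0)
        -> return 0
      -> return 1
      f(j=1)
      -> return 1
    -> return 2
    f(j=2) -> return 1  (same call as traced above)
  -> return 3
  f(j=3) -> return 2  (same call as traced above)
-> return 5

Final answer: 5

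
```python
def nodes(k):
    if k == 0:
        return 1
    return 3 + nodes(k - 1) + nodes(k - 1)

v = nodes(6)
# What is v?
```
Call trace (a repeated sub-call is expanded the first time; later identical calls just restate its return value):
nodes(k=6)
  nodes(k=5)
    nodes(k=4)
      nodes(k=3)
        nodes(k=2)
          nodes(k=1)
            nodes(k=0)
            -> return 1
            nodes(k=0)
            -> return 1
          -> return 5
          nodes(k=1) -> return 5  (same call as traced above)
        -> return 13
        nodes(k=2) -> return 13  (same call as traced above)
      -> return 29
      nodes(k=3) -> return 29  (same call as traced above)
    -> return 61
    nodes(k=4) -> return 61  (same call as traced above)
  -> return 125
  nodes(k=5) -> return 125  (same call as traced above)
-> return 253

Final answer: 253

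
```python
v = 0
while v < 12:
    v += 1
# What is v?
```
Trace:
  v=0
  v=1
  v=2
  v=3
  v=4
  v=5
  v=6
  v=7
  v=8
  v=9
  v=10
  v=11
  v=12

Final answer: 12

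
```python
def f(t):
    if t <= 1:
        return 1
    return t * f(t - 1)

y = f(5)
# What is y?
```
Call trace:
f(t=5)
  f(t=4)
    f(t=3)
      f(t=2)
        f(t=1)
        -> return 1
      -> return 2
    -> return 6
  -> return 24
-> return 120

Final answer: 120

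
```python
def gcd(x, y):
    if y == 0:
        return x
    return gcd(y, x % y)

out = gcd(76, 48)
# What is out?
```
Call trace:
gcd(x=76, y=48)
  gcd(x=48, y=28)
    gcd(x=28, y=20)
      gcd(x=20, y=8)
        gcd(x=8, y=4)
          gcd(x=4, y=0)
          -> return 4
        -> return 4
      -> return 4
    -> return 4
  -> return 4
-> return 4

Final answer: 4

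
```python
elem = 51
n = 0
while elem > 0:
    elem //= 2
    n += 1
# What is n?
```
Trace:
  elem=51
  elem=51, n=0
  elem=25, n=1
  elem=12, n=2
  elem=6, n=3
  elem=3, n=4
  elem=1, n=5
  elem=0, n=6

Final answer: 6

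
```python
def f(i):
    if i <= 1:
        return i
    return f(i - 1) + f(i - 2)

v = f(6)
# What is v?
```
Call trace (a repeated sub-call is expanded the first time; later identical calls just restate its return value):
f(i=6)
  f(i=5)
    f(i=4)
      f(i=3)
        f(i=2)
          f(i=1)
          -> return 1
          f(i=0)
          -> return 0
        -> return 1
        f(i=1)
        -> return 1
      -> return 2
      f(i=2) -> return 1  (same call as traced above)
    -> return 3
    f(i=3) -> return 2  (same call as traced above)
  -> return 5
  f(i=4) -> return 3  (same call as traced above)
-> return 8

Final answer: 8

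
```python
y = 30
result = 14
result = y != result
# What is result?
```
Trace:
  y=30
  y=30, result=14
  y=30, result=True

Final answer: True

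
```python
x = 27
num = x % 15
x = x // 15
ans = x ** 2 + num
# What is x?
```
Trace:
  x=27
  x=27, num=12
  x=1, num=12
  x=1, num=12, ans=13

Final answer: 1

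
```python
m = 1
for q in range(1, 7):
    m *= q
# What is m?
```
Trace:
  m=1
  m=1, q=1
  m=2, q=2
  m=6, q=3
  m=24, q=4
  m=120, q=5
  m=720, q=6

Final answer: 720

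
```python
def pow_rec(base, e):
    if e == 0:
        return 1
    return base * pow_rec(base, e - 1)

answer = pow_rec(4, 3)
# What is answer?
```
Call trace:
pow_rec(base=4, e=3)
  pow_rec(base=4, e=2)
    pow_rec(base=4, e=1)
      pow_rec(base=4, e=0)
      -> return 1
    -> return 4
  -> return 16
-> return 64

Final answer: 64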